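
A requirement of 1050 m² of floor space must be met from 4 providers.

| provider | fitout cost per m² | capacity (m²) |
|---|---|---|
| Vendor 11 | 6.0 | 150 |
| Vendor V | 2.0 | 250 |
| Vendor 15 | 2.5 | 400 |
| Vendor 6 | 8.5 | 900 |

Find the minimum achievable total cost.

Fill from the cheapest provider first.
Vendor V at 2.0: take all 250 m² ; 800 still needed.
Take 400 from Vendor 15 at 2.5 ; need 400 more.
Vendor 11 (6.0): use full 150 ; 250 m² to go.
Vendor 6 at 8.5: take 250 of its 900 ; requirement met.
Cost = 250×2.0 + 400×2.5 + 150×6.0 + 250×8.5 = 4525.

4525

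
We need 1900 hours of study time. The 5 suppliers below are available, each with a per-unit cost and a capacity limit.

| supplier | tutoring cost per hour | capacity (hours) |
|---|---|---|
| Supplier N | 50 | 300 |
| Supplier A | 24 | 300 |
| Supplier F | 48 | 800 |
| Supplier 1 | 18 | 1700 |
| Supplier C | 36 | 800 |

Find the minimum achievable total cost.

35400

Cheapest first:
Take 1700 from Supplier 1 at 18 — need 200 more.
Supplier A (24): take the remaining 200 — done.
Supplier C, Supplier F, Supplier N: unused.
Cost = 1700×18 + 200×24 = 35400.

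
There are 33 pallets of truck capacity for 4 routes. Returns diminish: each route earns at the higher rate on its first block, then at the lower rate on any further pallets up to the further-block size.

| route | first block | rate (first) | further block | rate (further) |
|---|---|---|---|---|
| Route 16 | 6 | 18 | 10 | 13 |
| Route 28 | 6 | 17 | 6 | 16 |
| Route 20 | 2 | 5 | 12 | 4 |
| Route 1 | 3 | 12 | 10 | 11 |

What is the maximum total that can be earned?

494

Treat each block as its own option and order by rate: Route 16/T1 18 > Route 28/T1 17 > Route 28/T2 16 > Route 16/T2 13 > Route 1/T1 12 > Route 1/T2 11 > Route 20/T1 5 > Route 20/T2 4.
Fill Route 16 T1 block (6 at 18) — 27 left.
Fill Route 28 T1 block (6 at 17) — 21 left.
Fill Route 28 T2 block (6 at 16) — 15 left.
Route 16 T2 at 13: fill all 10 — 5 left.
Route 1/T1 (12): +3 — 2 left.
Route 1/T2: +2 of 10 at 11; pool empty.
Total = 18×6 + 17×6 + 16×6 + 13×10 + 12×3 + 11×2 = 494.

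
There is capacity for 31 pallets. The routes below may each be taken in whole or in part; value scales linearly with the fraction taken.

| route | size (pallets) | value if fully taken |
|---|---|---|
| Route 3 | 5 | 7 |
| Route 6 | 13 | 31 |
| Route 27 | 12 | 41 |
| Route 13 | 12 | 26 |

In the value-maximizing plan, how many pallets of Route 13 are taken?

6

Sort by value density: Route 27 41/12≈3.42, Route 6 31/13≈2.38, Route 13 26/12≈2.17, Route 3 7/5≈1.4.
Take all of Route 27 (12 pallets, value 41) ; 19 pallets left.
Route 6: take in full, 13 pallets for value 31 ; 6 left.
6 pallets left: a 6/12 share of Route 13 gives 26×6/12 = 13.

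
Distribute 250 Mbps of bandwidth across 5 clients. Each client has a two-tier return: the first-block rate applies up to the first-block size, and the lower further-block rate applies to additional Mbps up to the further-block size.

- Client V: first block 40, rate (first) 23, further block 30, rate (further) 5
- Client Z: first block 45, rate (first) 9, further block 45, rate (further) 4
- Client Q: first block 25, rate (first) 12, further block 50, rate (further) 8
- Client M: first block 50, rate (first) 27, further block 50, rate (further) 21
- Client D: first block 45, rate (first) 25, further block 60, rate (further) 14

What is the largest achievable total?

5345

Rank every tier by rate: Client M/T1 27 > Client D/T1 25 > Client V/T1 23 > Client M/T2 21 > Client D/T2 14 > Client Q/T1 12 > Client Z/T1 9 > Client Q/T2 8 > Client V/T2 5 > Client Z/T2 4.
Fill Client M T1 block (50 at 27) → 200 left.
Client D T1 at 25: fill all 45 → 155 left.
Client V/T1 (23): +40 → 115 left.
Client M/T2 (21): +50 → 65 left.
Client D T2 at 14: fill all 60 → 5 left.
Client Q T1 at 12: only 5 left, fill 5.
Total = 27×50 + 25×45 + 23×40 + 21×50 + 14×60 + 12×5 = 5345.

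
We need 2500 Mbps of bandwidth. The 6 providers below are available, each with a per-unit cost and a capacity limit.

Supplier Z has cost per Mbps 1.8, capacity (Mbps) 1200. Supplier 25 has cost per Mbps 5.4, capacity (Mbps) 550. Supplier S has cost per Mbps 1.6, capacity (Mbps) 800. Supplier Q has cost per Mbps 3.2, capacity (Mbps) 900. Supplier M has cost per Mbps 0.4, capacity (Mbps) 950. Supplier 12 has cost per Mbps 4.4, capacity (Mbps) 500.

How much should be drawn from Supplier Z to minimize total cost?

Fill from the cheapest provider first.
Supplier M at 0.4: take all 950 Mbps — 1550 still needed.
Supplier S (1.6): use full 800 — 750 Mbps to go.
Supplier Z at 1.8: take 750 of its 1200 — requirement met.
Supplier Q, Supplier 12, Supplier 25: unused.

750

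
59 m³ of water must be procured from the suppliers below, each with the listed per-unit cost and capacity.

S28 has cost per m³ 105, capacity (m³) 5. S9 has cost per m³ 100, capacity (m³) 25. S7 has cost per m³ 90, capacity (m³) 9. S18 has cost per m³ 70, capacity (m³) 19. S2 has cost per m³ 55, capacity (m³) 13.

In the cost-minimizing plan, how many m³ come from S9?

18

Fill from the cheapest supplier first.
S2 at 55: take all 13 m³ ; 46 still needed.
S18 (70): use full 19 ; 27 m³ to go.
S7 (90): use full 9 ; 18 m³ to go.
S9 (100): take the remaining 18 ; done.
S28: unused.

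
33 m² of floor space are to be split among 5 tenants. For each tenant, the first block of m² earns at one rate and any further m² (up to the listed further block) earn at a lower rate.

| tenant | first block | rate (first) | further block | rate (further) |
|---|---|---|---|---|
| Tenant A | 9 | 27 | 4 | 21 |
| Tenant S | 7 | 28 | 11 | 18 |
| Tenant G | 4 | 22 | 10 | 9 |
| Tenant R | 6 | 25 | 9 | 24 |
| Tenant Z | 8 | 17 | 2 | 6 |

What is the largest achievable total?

849

Rank every tier by rate: Tenant S/T1 28 > Tenant A/T1 27 > Tenant R/T1 25 > Tenant R/T2 24 > Tenant G/T1 22 > Tenant A/T2 21 > Tenant S/T2 18 > Tenant Z/T1 17 > Tenant G/T2 9 > Tenant Z/T2 6.
Fill Tenant S T1 block (7 at 28) ; 26 left.
Tenant A/T1 (27): +9 ; 17 left.
Tenant R/T1 (25): +6 ; 11 left.
Fill Tenant R T2 block (9 at 24) ; 2 left.
Tenant G/T1: +2 of 4 at 22; pool empty.
Total = 28×7 + 27×9 + 25×6 + 24×9 + 22×2 = 849.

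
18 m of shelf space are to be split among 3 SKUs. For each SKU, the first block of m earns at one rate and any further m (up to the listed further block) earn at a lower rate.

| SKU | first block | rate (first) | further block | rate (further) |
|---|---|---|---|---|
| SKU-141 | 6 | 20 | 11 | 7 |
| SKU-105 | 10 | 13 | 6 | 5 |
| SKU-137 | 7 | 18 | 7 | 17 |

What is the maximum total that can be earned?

331

Rank every tier by rate: SKU-141/first 20 > SKU-137/first 18 > SKU-137/second 17 > SKU-105/first 13 > SKU-141/second 7 > SKU-105/second 5.
Fill SKU-141 first block (6 at 20) — 12 left.
SKU-137 first at 18: fill all 7 — 5 left.
SKU-137 second at 17: only 5 left, fill 5.
Total = 20×6 + 18×7 + 17×5 = 331.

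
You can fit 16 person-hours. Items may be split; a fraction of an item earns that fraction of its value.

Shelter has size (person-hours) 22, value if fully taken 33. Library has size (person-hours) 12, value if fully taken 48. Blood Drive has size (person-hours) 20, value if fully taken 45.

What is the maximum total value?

57

Rank by value-to-size ratio: Library 48/12≈4, Blood Drive 45/20≈2.25, Shelter 33/22≈1.5.
Library: take in full, 12 person-hours for value 48 → 4 left.
Only 4 person-hours remain; take 4/20 of Blood Drive for value 45×4/20 = 9.
Total value = 57.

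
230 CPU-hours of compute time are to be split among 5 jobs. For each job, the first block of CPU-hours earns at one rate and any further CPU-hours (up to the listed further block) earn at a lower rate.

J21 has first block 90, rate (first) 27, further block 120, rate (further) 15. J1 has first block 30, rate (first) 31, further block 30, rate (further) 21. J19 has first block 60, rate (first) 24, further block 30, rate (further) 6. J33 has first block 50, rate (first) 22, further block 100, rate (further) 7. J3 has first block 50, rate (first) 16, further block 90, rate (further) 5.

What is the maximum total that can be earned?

Rank every tier by rate: J1/tier1 31 > J21/tier1 27 > J19/tier1 24 > J33/tier1 22 > J1/tier2 21 > J3/tier1 16 > J21/tier2 15 > J33/tier2 7 > J19/tier2 6 > J3/tier2 5.
J1/tier1 (31): +30 — 200 left.
Fill J21 tier1 block (90 at 27) — 110 left.
J19/tier1 (24): +60 — 50 left.
Fill J33 tier1 block (50 at 22) — 0 left.
Total = 31×30 + 27×90 + 24×60 + 22×50 = 5900.

5900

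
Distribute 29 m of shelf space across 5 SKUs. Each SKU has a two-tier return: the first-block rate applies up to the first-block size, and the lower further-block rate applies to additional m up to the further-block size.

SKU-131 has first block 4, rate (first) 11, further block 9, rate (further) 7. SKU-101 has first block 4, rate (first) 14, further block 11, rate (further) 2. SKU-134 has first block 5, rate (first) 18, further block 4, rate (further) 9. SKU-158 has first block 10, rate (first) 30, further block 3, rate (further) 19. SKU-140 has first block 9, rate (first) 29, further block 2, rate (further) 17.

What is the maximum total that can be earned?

742

Treat each block as its own option and order by rate: SKU-158/first 30 > SKU-140/first 29 > SKU-158/second 19 > SKU-134/first 18 > SKU-140/second 17 > SKU-101/first 14 > SKU-131/first 11 > SKU-134/second 9 > SKU-131/second 7 > SKU-101/second 2.
SKU-158/first (30): +10 → 19 left.
Fill SKU-140 first block (9 at 29) → 10 left.
Fill SKU-158 second block (3 at 19) → 7 left.
SKU-134 first at 18: fill all 5 → 2 left.
SKU-140/second (17): +2 → 0 left.
Total = 30×10 + 29×9 + 19×3 + 18×5 + 17×2 = 742.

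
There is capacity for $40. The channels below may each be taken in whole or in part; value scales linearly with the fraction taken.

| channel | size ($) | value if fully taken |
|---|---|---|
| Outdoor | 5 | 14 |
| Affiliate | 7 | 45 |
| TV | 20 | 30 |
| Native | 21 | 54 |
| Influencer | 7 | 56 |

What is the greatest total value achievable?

Sort by value density: Influencer 56/7≈8, Affiliate 45/7≈6.43, Outdoor 14/5≈2.8, Native 54/21≈2.57, TV 30/20≈1.5.
All 7 $ of Influencer fit (value 56) ; 33 remain.
All 7 $ of Affiliate fit (value 45) ; 26 remain.
All 5 $ of Outdoor fit (value 14) ; 21 remain.
Take all of Native (21 $, value 54) ; 0 $ left.
Total value = 169.

169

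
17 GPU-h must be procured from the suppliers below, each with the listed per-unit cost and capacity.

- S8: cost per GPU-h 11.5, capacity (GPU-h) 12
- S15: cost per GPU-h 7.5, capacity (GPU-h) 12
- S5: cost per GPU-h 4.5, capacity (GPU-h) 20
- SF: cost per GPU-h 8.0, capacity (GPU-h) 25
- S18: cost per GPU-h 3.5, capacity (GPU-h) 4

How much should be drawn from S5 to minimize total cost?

Cheapest first:
S18 at 3.5: take all 4 GPU-h ; 13 still needed.
Take 13 from S5 at 4.5 to finish.
S15, SF, S8: unused.

13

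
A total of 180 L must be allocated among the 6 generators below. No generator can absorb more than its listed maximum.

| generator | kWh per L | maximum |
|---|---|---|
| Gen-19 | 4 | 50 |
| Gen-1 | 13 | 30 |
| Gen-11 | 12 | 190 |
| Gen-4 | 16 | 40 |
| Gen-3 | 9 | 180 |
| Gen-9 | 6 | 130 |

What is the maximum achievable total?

Rank by kWh per L: Gen-4 16 > Gen-1 13 > Gen-11 12 > Gen-3 9 > Gen-9 6 > Gen-19 4.
Gen-4: +40 to 40 (cap) → 140 left.
Gen-1 takes 30 to reach its cap of 30 → 110 left.
Gen-11 has room for 190 but only 110 remain, so it gets 110.
Total = 13×30 + 12×110 + 16×40 = 2350.

2350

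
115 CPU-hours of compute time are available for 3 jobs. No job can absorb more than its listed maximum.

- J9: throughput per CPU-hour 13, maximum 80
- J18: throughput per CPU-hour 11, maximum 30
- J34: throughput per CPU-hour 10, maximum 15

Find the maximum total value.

Order the jobs by throughput per CPU-hour: J9 13 > J18 11 > J34 10.
Give J9 80 to hit its cap of 80 — 35 left.
J18: +30 to 30 (cap) — 5 left.
Only 5 left; J34 takes them to reach 5.
Total = 13×80 + 11×30 + 10×5 = 1420.

1420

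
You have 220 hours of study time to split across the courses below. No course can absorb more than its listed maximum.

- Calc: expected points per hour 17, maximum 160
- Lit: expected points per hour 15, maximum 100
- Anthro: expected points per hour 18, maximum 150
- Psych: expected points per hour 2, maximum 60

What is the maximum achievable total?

Highest expected points per hour first: Anthro 18 > Calc 17 > Lit 15 > Psych 2.
Anthro takes 150 to reach its cap of 150 → 70 left.
Calc: +70 (room for 160) → 70. Pool exhausted.
Total = 17×70 + 18×150 = 3890.

3890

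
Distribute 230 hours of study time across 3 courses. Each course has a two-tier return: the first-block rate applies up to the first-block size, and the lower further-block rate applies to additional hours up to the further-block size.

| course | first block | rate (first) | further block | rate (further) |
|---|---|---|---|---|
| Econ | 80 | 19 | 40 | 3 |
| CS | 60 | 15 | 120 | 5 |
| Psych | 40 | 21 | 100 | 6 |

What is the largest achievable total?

Rank every tier by rate: Psych/T1 21 > Econ/T1 19 > CS/T1 15 > Psych/T2 6 > CS/T2 5 > Econ/T2 3.
Psych/T1 (21): +40 → 190 left.
Econ T1 at 19: fill all 80 → 110 left.
Fill CS T1 block (60 at 15) → 50 left.
50 remain; put them into Psych T2 at 6.
Total = 21×40 + 19×80 + 15×60 + 6×50 = 3560.

3560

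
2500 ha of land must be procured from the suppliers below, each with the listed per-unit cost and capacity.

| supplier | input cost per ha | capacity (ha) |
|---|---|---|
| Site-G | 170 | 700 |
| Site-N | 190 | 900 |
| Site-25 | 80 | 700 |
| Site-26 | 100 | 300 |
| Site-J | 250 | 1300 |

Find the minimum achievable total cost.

357000

Cheapest first:
Take 700 from Site-25 at 80 → need 1800 more.
Site-26 at 100: take all 300 ha → 1500 still needed.
Take 700 from Site-G at 170 → need 800 more.
Site-N at 190: take 800 of its 900 → requirement met.
Site-J: unused.
Cost = 700×80 + 300×100 + 700×170 + 800×190 = 357000.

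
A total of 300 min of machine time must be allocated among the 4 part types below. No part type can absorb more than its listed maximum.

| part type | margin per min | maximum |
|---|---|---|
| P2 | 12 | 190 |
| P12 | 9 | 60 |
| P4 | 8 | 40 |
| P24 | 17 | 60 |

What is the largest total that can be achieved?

Highest margin per min first: P24 17 > P2 12 > P12 9 > P4 8.
P24: +60 to 60 (cap) ; 240 left.
P2: +190 to 190 (cap) ; 50 left.
Only 50 left; P12 takes them to reach 50.
Total = 12×190 + 9×50 + 17×60 = 3750.

3750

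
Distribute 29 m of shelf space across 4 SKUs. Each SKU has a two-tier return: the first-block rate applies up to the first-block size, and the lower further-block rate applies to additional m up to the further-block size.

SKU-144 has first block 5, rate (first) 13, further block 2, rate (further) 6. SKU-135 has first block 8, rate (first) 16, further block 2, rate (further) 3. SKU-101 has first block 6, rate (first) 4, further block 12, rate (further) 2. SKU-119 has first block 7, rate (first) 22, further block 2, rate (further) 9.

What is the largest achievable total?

Order all 8 blocks by rate: SKU-119/tier1 22 > SKU-135/tier1 16 > SKU-144/tier1 13 > SKU-119/tier2 9 > SKU-144/tier2 6 > SKU-101/tier1 4 > SKU-135/tier2 3 > SKU-101/tier2 2.
SKU-119 tier1 at 22: fill all 7 → 22 left.
SKU-135/tier1 (16): +8 → 14 left.
SKU-144/tier1 (13): +5 → 9 left.
Fill SKU-119 tier2 block (2 at 9) → 7 left.
SKU-144 tier2 at 6: fill all 2 → 5 left.
SKU-101/tier1: +5 of 6 at 4; pool empty.
Total = 22×7 + 16×8 + 13×5 + 9×2 + 6×2 + 4×5 = 397.

397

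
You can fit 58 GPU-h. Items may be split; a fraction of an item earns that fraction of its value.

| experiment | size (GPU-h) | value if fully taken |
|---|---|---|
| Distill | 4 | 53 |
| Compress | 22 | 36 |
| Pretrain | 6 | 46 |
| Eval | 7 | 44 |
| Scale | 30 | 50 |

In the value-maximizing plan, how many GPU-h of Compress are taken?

Sort by value density: Distill 53/4≈13.2, Pretrain 46/6≈7.67, Eval 44/7≈6.29, Scale 50/30≈1.67, Compress 36/22≈1.64.
Distill: take in full, 4 GPU-h for value 53 — 54 left.
Pretrain: take in full, 6 GPU-h for value 46 — 48 left.
Take all of Eval (7 GPU-h, value 44) — 41 GPU-h left.
All 30 GPU-h of Scale fit (value 50) — 11 remain.
11 GPU-h left: a 11/22 share of Compress gives 36×11/22 = 18.

11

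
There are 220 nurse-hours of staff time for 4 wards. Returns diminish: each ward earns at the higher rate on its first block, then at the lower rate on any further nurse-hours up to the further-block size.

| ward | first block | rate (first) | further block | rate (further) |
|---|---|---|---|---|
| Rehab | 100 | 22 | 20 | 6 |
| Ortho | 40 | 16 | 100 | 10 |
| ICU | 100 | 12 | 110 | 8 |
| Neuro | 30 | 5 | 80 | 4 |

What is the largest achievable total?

3800

Rank every tier by rate: Rehab/tier1 22 > Ortho/tier1 16 > ICU/tier1 12 > Ortho/tier2 10 > ICU/tier2 8 > Rehab/tier2 6 > Neuro/tier1 5 > Neuro/tier2 4.
Fill Rehab tier1 block (100 at 22) → 120 left.
Ortho/tier1 (16): +40 → 80 left.
ICU/tier1: +80 of 100 at 12; pool empty.
Total = 22×100 + 16×40 + 12×80 = 3800.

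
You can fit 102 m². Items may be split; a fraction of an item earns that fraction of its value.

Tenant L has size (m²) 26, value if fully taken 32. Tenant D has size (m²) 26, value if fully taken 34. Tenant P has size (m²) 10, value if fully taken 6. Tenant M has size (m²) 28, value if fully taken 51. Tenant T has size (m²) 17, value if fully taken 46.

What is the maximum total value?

Sort by value density: Tenant T 46/17≈2.71, Tenant M 51/28≈1.82, Tenant D 34/26≈1.31, Tenant L 32/26≈1.23, Tenant P 6/10≈0.6.
Take all of Tenant T (17 m², value 46) ; 85 m² left.
All 28 m² of Tenant M fit (value 51) ; 57 remain.
All 26 m² of Tenant D fit (value 34) ; 31 remain.
Tenant L: take in full, 26 m² for value 32 ; 5 left.
5 m² left: a 5/10 share of Tenant P gives 6×5/10 = 3.
Total value = 166.

166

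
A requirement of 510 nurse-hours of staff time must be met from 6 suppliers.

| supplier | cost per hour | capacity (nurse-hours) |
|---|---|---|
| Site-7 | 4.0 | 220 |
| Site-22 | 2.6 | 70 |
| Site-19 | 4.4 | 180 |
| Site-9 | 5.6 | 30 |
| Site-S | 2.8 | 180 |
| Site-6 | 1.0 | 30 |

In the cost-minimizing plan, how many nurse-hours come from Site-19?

Use suppliers in increasing cost order.
Site-6 at 1.0: take all 30 nurse-hours → 480 still needed.
Site-22 (2.6): use full 70 → 410 nurse-hours to go.
Site-S (2.8): use full 180 → 230 nurse-hours to go.
Take 220 from Site-7 at 4.0 → need 10 more.
Site-19 at 4.4: take 10 of its 180 → requirement met.
Site-9: unused.

10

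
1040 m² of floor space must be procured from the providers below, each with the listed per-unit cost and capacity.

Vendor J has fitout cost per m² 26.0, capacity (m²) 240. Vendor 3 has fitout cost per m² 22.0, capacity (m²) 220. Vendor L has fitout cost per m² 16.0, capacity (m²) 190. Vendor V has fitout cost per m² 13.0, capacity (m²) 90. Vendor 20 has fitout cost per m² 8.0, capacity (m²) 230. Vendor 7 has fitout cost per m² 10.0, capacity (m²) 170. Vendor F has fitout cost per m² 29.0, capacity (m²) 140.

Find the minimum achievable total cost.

Fill from the cheapest provider first.
Take 230 from Vendor 20 at 8.0 → need 810 more.
Vendor 7 (10.0): use full 170 → 640 m² to go.
Take 90 from Vendor V at 13.0 → need 550 more.
Take 190 from Vendor L at 16.0 → need 360 more.
Vendor 3 at 22.0: take all 220 m² → 140 still needed.
Take 140 from Vendor J at 26.0 to finish.
Vendor F: unused.
Cost = 230×8.0 + 170×10.0 + 90×13.0 + 190×16.0 + 220×22.0 + 140×26.0 = 16230.

16230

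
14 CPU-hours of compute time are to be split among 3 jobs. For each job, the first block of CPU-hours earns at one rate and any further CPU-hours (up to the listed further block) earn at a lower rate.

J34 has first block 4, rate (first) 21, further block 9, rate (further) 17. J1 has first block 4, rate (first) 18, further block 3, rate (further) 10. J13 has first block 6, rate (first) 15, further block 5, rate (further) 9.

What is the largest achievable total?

258

Treat each block as its own option and order by rate: J34/tier1 21 > J1/tier1 18 > J34/tier2 17 > J13/tier1 15 > J1/tier2 10 > J13/tier2 9.
J34 tier1 at 21: fill all 4 → 10 left.
J1 tier1 at 18: fill all 4 → 6 left.
6 remain; put them into J34 tier2 at 17.
Total = 21×4 + 18×4 + 17×6 = 258.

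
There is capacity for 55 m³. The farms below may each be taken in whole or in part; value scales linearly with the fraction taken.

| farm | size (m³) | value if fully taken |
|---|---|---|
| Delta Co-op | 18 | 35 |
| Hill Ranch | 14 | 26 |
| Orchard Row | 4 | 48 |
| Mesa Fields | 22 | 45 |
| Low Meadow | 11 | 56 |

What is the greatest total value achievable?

184

Rank by value-to-size ratio: Orchard Row 48/4≈12, Low Meadow 56/11≈5.09, Mesa Fields 45/22≈2.05, Delta Co-op 35/18≈1.94, Hill Ranch 26/14≈1.86.
All 4 m³ of Orchard Row fit (value 48) — 51 remain.
Low Meadow: take in full, 11 m³ for value 56 — 40 left.
Mesa Fields: take in full, 22 m³ for value 45 — 18 left.
Delta Co-op: take in full, 18 m³ for value 35 — 0 left.
Total value = 184.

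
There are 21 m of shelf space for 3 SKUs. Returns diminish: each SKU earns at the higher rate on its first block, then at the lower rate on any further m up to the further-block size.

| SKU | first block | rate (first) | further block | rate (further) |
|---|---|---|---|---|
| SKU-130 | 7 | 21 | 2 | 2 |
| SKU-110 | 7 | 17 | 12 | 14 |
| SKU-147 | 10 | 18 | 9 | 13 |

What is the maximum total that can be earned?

395

Rank every tier by rate: SKU-130/first 21 > SKU-147/first 18 > SKU-110/first 17 > SKU-110/second 14 > SKU-147/second 13 > SKU-130/second 2.
Fill SKU-130 first block (7 at 21) ; 14 left.
SKU-147/first (18): +10 ; 4 left.
SKU-110 first at 17: only 4 left, fill 4.
Total = 21×7 + 18×10 + 17×4 = 395.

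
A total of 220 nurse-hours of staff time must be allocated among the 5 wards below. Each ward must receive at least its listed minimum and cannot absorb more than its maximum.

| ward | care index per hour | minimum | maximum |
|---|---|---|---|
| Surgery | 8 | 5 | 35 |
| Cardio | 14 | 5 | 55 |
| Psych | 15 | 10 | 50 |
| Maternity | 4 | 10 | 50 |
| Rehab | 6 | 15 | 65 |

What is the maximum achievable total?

Meeting every minimum uses 5+5+10+10+15 = 45 nurse-hours, leaving 175.
Order the wards by care index per hour: Psych 15 > Cardio 14 > Surgery 8 > Rehab 6 > Maternity 4.
Psych: +40 to 50 (cap) — 135 left.
Give Cardio 50 more to hit its cap of 55 — 85 left.
Surgery takes 30 more to reach its cap of 35 — 55 left.
Rehab: +50 to 65 (cap) — 5 left.
Maternity has room for 40 more but only 5 remain, so it gets 15.
Total = 8×35 + 14×55 + 15×50 + 4×15 + 6×65 = 2250.

2250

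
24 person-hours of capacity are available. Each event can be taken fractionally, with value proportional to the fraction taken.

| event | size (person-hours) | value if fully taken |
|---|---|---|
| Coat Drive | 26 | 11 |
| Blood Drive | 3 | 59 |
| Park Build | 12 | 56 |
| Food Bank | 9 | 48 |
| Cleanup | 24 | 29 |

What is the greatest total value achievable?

Sort by value density: Blood Drive 59/3≈19.7, Food Bank 48/9≈5.33, Park Build 56/12≈4.67, Cleanup 29/24≈1.21, Coat Drive 11/26≈0.423.
Take all of Blood Drive (3 person-hours, value 59) — 21 person-hours left.
All 9 person-hours of Food Bank fit (value 48) — 12 remain.
Park Build: take in full, 12 person-hours for value 56 — 0 left.
Total value = 163.

163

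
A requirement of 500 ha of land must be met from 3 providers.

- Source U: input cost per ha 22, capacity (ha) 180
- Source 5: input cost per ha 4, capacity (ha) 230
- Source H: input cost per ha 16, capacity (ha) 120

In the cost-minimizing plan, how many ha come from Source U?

Fill from the cheapest provider first.
Source 5 (4): use full 230 ; 270 ha to go.
Source H at 16: take all 120 ha ; 150 still needed.
Take 150 from Source U at 22 to finish.

150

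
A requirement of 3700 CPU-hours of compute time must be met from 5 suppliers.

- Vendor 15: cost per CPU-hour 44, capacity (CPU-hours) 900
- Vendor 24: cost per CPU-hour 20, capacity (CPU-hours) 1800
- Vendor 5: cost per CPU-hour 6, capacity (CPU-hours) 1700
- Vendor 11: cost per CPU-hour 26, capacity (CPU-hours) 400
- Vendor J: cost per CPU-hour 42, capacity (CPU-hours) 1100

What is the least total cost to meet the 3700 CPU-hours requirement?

Use suppliers in increasing cost order.
Vendor 5 at 6: take all 1700 CPU-hours — 2000 still needed.
Take 1800 from Vendor 24 at 20 — need 200 more.
Vendor 11 (26): take the remaining 200 — done.
Vendor J, Vendor 15: unused.
Cost = 1700×6 + 1800×20 + 200×26 = 51400.

51400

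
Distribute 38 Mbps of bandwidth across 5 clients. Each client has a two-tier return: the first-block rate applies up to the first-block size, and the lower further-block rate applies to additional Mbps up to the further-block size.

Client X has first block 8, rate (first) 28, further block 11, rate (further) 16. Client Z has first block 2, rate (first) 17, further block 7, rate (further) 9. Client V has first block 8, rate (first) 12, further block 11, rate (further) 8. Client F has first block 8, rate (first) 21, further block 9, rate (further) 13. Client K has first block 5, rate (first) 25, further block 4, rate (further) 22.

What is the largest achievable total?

815

Rank every tier by rate: Client X/tier1 28 > Client K/tier1 25 > Client K/tier2 22 > Client F/tier1 21 > Client Z/tier1 17 > Client X/tier2 16 > Client F/tier2 13 > Client V/tier1 12 > Client Z/tier2 9 > Client V/tier2 8.
Fill Client X tier1 block (8 at 28) ; 30 left.
Client K tier1 at 25: fill all 5 ; 25 left.
Client K/tier2 (22): +4 ; 21 left.
Client F/tier1 (21): +8 ; 13 left.
Client Z tier1 at 17: fill all 2 ; 11 left.
Client X tier2 at 16: fill all 11 ; 0 left.
Total = 28×8 + 25×5 + 22×4 + 21×8 + 17×2 + 16×11 = 815.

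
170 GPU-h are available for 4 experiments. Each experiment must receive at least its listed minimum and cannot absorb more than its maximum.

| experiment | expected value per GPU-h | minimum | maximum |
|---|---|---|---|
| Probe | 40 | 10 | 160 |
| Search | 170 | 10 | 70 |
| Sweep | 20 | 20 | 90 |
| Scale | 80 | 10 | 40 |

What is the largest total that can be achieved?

17100

Meeting every minimum uses 10+10+20+10 = 50 GPU-h, leaving 120.
Highest expected value per GPU-h first: Search 170 > Scale 80 > Probe 40 > Sweep 20.
Search takes 60 more to reach its cap of 70 — 60 left.
Scale: +30 to 40 (cap) — 30 left.
Only 30 left; Probe takes them to reach 40.
Total = 40×40 + 170×70 + 20×20 + 80×40 = 17100.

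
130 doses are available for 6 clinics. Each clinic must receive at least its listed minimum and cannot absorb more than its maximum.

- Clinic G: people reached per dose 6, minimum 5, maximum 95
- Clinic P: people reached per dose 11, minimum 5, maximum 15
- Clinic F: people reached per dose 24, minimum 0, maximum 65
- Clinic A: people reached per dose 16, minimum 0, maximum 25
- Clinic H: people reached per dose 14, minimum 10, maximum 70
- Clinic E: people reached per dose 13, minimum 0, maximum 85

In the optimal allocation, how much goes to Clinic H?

30

Meeting every minimum uses 5+5+0+0+10+0 = 20 doses, leaving 110.
Order the clinics by people reached per dose: Clinic F 24 > Clinic A 16 > Clinic H 14 > Clinic E 13 > Clinic P 11 > Clinic G 6.
Clinic F takes 65 more to reach its cap of 65 ; 45 left.
Clinic A: +25 to 25 (cap) ; 20 left.
Only 20 left; Clinic H takes them to reach 30.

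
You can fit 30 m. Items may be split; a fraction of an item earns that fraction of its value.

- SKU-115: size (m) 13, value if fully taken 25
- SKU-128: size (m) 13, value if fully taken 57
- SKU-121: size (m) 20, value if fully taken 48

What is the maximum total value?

Rank by value-to-size ratio: SKU-128 57/13≈4.38, SKU-121 48/20≈2.4, SKU-115 25/13≈1.92.
All 13 m of SKU-128 fit (value 57) — 17 remain.
Fill the last 17 m with part of SKU-121: 17/20 of it earns 40.8.
Total value = 97.8.

97.8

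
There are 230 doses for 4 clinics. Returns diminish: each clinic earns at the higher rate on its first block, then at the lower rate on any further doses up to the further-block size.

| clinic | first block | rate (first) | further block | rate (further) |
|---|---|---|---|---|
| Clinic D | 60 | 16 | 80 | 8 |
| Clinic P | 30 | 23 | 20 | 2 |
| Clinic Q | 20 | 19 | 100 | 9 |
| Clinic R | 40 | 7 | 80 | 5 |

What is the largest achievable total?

3090

Treat each block as its own option and order by rate: Clinic P/T1 23 > Clinic Q/T1 19 > Clinic D/T1 16 > Clinic Q/T2 9 > Clinic D/T2 8 > Clinic R/T1 7 > Clinic R/T2 5 > Clinic P/T2 2.
Fill Clinic P T1 block (30 at 23) → 200 left.
Clinic Q T1 at 19: fill all 20 → 180 left.
Fill Clinic D T1 block (60 at 16) → 120 left.
Clinic Q/T2 (9): +100 → 20 left.
Clinic D/T2: +20 of 80 at 8; pool empty.
Total = 23×30 + 19×20 + 16×60 + 9×100 + 8×20 = 3090.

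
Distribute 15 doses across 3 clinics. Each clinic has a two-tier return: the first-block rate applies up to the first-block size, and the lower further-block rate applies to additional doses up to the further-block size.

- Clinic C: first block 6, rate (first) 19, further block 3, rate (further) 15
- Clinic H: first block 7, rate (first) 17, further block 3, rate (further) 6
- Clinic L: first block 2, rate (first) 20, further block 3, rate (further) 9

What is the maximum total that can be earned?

273

Rank every tier by rate: Clinic L/first 20 > Clinic C/first 19 > Clinic H/first 17 > Clinic C/second 15 > Clinic L/second 9 > Clinic H/second 6.
Fill Clinic L first block (2 at 20) ; 13 left.
Fill Clinic C first block (6 at 19) ; 7 left.
Fill Clinic H first block (7 at 17) ; 0 left.
Total = 20×2 + 19×6 + 17×7 = 273.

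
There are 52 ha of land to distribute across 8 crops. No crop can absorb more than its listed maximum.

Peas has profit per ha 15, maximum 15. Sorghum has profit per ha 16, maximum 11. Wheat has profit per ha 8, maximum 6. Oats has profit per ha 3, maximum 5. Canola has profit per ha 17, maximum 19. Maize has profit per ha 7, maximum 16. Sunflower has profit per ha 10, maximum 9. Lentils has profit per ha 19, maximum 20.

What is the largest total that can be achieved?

Highest profit per ha first: Lentils 19 > Canola 17 > Sorghum 16 > Peas 15 > Sunflower 10 > Wheat 8 > Maize 7 > Oats 3.
Give Lentils 20 to hit its cap of 20 — 32 left.
Give Canola 19 to hit its cap of 19 — 13 left.
Sorghum: +11 to 11 (cap) — 2 left.
Peas has room for 15 but only 2 remain, so it gets 2.
Total = 15×2 + 16×11 + 17×19 + 19×20 = 909.

909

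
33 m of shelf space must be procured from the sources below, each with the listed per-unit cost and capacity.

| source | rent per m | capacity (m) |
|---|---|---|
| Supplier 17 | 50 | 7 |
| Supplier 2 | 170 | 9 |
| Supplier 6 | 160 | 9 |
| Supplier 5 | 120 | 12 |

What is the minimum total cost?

4080

Use sources in increasing cost order.
Take 7 from Supplier 17 at 50 ; need 26 more.
Supplier 5 (120): use full 12 ; 14 m to go.
Supplier 6 (160): use full 9 ; 5 m to go.
Take 5 from Supplier 2 at 170 to finish.
Cost = 7×50 + 12×120 + 9×160 + 5×170 = 4080.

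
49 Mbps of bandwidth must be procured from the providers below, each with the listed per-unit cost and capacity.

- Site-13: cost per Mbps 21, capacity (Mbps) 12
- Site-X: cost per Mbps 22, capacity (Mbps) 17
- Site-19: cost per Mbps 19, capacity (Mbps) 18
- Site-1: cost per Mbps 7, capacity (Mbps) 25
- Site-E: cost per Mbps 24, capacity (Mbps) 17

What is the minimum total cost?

Fill from the cheapest provider first.
Site-1 at 7: take all 25 Mbps ; 24 still needed.
Take 18 from Site-19 at 19 ; need 6 more.
Site-13 (21): take the remaining 6 ; done.
Site-X, Site-E: unused.
Cost = 25×7 + 18×19 + 6×21 = 643.

643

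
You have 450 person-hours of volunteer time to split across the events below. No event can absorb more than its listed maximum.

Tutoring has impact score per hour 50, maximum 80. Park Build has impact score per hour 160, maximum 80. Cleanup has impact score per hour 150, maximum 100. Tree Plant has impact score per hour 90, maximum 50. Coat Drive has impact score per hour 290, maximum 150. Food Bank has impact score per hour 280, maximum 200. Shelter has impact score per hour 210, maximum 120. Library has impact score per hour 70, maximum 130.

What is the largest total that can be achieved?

120500

Order the events by impact score per hour: Coat Drive 290 > Food Bank 280 > Shelter 210 > Park Build 160 > Cleanup 150 > Tree Plant 90 > Library 70 > Tutoring 50.
Coat Drive takes 150 to reach its cap of 150 ; 300 left.
Food Bank takes 200 to reach its cap of 200 ; 100 left.
Shelter has room for 120 but only 100 remain, so it gets 100.
Total = 290×150 + 280×200 + 210×100 = 120500.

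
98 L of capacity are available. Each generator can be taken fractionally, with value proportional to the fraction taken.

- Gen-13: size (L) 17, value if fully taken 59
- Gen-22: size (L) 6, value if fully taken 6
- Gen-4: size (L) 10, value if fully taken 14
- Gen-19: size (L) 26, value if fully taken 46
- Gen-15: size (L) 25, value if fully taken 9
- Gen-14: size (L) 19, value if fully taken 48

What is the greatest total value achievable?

Rank by value-to-size ratio: Gen-13 59/17≈3.47, Gen-14 48/19≈2.53, Gen-19 46/26≈1.77, Gen-4 14/10≈1.4, Gen-22 6/6≈1, Gen-15 9/25≈0.36.
Take all of Gen-13 (17 L, value 59) — 81 L left.
All 19 L of Gen-14 fit (value 48) — 62 remain.
Gen-19: take in full, 26 L for value 46 — 36 left.
Gen-4: take in full, 10 L for value 14 — 26 left.
Take all of Gen-22 (6 L, value 6) — 20 L left.
Fill the last 20 L with part of Gen-15: 20/25 of it earns 7.2.
Total value = 180.2.

180.2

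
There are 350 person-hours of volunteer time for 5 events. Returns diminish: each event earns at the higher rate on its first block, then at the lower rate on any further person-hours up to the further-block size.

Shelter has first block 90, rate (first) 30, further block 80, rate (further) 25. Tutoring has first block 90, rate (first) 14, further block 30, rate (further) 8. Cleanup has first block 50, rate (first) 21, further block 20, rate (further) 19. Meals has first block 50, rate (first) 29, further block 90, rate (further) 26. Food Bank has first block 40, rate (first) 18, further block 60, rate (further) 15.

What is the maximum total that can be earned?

Treat each block as its own option and order by rate: Shelter/T1 30 > Meals/T1 29 > Meals/T2 26 > Shelter/T2 25 > Cleanup/T1 21 > Cleanup/T2 19 > Food Bank/T1 18 > Food Bank/T2 15 > Tutoring/T1 14 > Tutoring/T2 8.
Fill Shelter T1 block (90 at 30) → 260 left.
Meals T1 at 29: fill all 50 → 210 left.
Meals T2 at 26: fill all 90 → 120 left.
Fill Shelter T2 block (80 at 25) → 40 left.
Cleanup T1 at 21: only 40 left, fill 40.
Total = 30×90 + 29×50 + 26×90 + 25×80 + 21×40 = 9330.

9330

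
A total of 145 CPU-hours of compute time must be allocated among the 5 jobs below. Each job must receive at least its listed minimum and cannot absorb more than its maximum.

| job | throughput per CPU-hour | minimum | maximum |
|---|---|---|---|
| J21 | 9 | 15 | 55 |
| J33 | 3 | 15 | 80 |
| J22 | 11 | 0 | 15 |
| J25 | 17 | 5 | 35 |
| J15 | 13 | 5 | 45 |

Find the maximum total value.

1705

Meeting every minimum uses 15+15+0+5+5 = 40 CPU-hours, leaving 105.
Rank by throughput per CPU-hour: J25 17 > J15 13 > J22 11 > J21 9 > J33 3.
J25: +30 to 35 (cap) → 75 left.
J15 takes 40 more to reach its cap of 45 → 35 left.
J22 takes 15 more to reach its cap of 15 → 20 left.
J21: +20 (room for 40) → 35. Pool exhausted.
Total = 9×35 + 3×15 + 11×15 + 17×35 + 13×45 = 1705.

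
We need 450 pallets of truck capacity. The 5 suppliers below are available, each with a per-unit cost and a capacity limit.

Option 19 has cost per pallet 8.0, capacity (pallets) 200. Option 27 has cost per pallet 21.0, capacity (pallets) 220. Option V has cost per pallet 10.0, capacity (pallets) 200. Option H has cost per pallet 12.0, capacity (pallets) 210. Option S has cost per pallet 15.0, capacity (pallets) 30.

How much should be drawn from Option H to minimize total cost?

50

Cheapest first:
Option 19 (8.0): use full 200 → 250 pallets to go.
Option V at 10.0: take all 200 pallets → 50 still needed.
Take 50 from Option H at 12.0 to finish.
Option S, Option 27: unused.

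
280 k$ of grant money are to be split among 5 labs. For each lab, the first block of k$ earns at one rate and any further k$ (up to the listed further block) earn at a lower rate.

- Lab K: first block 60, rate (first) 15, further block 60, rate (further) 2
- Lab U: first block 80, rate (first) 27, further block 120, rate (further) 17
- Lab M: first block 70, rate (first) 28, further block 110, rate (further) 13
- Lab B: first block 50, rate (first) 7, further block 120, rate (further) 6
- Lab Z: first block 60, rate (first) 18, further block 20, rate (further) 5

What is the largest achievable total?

6390

Treat each block as its own option and order by rate: Lab M/tier1 28 > Lab U/tier1 27 > Lab Z/tier1 18 > Lab U/tier2 17 > Lab K/tier1 15 > Lab M/tier2 13 > Lab B/tier1 7 > Lab B/tier2 6 > Lab Z/tier2 5 > Lab K/tier2 2.
Lab M tier1 at 28: fill all 70 ; 210 left.
Lab U tier1 at 27: fill all 80 ; 130 left.
Lab Z/tier1 (18): +60 ; 70 left.
Lab U/tier2: +70 of 120 at 17; pool empty.
Total = 28×70 + 27×80 + 18×60 + 17×70 = 6390.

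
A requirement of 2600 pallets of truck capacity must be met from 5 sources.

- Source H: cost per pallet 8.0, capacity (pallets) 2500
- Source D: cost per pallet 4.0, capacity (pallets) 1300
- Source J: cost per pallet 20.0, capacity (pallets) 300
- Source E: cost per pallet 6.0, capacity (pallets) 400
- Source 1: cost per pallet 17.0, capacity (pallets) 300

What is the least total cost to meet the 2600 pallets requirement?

Use sources in increasing cost order.
Source D (4.0): use full 1300 ; 1300 pallets to go.
Take 400 from Source E at 6.0 ; need 900 more.
Take 900 from Source H at 8.0 to finish.
Source 1, Source J: unused.
Cost = 1300×4.0 + 400×6.0 + 900×8.0 = 14800.

14800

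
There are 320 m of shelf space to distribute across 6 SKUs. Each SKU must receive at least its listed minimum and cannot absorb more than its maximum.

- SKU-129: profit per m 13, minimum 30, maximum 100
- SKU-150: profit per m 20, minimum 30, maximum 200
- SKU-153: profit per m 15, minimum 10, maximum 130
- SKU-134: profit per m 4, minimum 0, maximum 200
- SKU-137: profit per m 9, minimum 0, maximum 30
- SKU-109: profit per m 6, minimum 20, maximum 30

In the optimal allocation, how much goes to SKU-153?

Meeting every minimum uses 30+30+10+0+0+20 = 90 m, leaving 230.
Order the SKUs by profit per m: SKU-150 20 > SKU-153 15 > SKU-129 13 > SKU-137 9 > SKU-109 6 > SKU-134 4.
SKU-150 takes 170 more to reach its cap of 200 ; 60 left.
SKU-153: +60 (room for 120) → 70. Pool exhausted.

70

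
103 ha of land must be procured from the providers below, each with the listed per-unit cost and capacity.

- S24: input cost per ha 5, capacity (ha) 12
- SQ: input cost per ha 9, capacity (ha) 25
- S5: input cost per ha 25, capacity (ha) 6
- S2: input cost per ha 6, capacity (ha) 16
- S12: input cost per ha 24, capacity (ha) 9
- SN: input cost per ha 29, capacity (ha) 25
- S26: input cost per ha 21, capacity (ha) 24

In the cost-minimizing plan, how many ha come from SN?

11

Fill from the cheapest provider first.
Take 12 from S24 at 5 ; need 91 more.
S2 (6): use full 16 ; 75 ha to go.
Take 25 from SQ at 9 ; need 50 more.
S26 at 21: take all 24 ha ; 26 still needed.
S12 at 24: take all 9 ha ; 17 still needed.
S5 (25): use full 6 ; 11 ha to go.
Take 11 from SN at 29 to finish.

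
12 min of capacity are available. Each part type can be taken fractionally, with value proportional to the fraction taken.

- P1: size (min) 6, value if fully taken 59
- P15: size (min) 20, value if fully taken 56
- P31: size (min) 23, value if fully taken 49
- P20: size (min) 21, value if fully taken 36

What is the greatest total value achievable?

Rank by value-to-size ratio: P1 59/6≈9.83, P15 56/20≈2.8, P31 49/23≈2.13, P20 36/21≈1.71.
P1: take in full, 6 min for value 59 ; 6 left.
6 min left: a 6/20 share of P15 gives 56×6/20 = 16.8.
Total value = 75.8.

75.8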